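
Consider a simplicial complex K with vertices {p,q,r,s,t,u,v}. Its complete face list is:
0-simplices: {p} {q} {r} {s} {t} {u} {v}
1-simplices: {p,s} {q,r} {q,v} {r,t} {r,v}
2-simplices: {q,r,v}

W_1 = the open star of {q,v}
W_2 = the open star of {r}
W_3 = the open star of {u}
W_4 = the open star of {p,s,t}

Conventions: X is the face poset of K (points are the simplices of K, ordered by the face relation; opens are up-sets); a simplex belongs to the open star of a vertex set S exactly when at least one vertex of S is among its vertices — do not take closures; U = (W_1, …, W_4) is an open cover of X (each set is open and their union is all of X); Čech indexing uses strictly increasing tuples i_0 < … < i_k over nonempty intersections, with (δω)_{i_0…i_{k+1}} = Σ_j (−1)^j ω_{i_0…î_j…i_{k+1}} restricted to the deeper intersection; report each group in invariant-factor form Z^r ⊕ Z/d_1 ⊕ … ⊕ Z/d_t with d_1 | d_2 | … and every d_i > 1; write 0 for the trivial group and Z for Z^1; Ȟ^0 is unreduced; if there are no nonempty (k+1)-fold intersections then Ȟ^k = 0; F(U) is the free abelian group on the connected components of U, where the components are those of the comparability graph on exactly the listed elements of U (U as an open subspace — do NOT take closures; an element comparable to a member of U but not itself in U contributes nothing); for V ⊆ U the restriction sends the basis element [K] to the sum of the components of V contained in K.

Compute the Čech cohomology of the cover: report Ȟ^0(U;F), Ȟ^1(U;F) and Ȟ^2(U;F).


Ȟ^0 = Z^3, Ȟ^1 = 0, Ȟ^2 = 0

cover nerve:
  W1={{q},{v},{q,r},{q,v},{r,v},{q,r,v}} W2={{r},{q,r},{r,t},{r,v},{q,r,v}} W3={{u}} W4={{p},{s},{t},{p,s},{r,t}}
  W12={{q,r},{r,v},{q,r,v}} W24={{r,t}}
components per intersection:
  W1: {{q},{v},{q,r},{q,v},{r,v},{q,r,v}}
  W2: {{r},{q,r},{r,t},{r,v},{q,r,v}}
  W3: {{u}}
  W4: {{p},{s},{p,s}} {{t},{r,t}}
  W12: {{q,r},{r,v},{q,r,v}}
  W24: {{r,t}}
C dims 5,2; δ0: rk 2, SNF 1^2
Ȟ^0: (5−2)−0=3 ⇒ Z^3
Ȟ^1: (2−0)−2=0 ⇒ 0
Ȟ^2: (0−0)−0=0 ⇒ 0


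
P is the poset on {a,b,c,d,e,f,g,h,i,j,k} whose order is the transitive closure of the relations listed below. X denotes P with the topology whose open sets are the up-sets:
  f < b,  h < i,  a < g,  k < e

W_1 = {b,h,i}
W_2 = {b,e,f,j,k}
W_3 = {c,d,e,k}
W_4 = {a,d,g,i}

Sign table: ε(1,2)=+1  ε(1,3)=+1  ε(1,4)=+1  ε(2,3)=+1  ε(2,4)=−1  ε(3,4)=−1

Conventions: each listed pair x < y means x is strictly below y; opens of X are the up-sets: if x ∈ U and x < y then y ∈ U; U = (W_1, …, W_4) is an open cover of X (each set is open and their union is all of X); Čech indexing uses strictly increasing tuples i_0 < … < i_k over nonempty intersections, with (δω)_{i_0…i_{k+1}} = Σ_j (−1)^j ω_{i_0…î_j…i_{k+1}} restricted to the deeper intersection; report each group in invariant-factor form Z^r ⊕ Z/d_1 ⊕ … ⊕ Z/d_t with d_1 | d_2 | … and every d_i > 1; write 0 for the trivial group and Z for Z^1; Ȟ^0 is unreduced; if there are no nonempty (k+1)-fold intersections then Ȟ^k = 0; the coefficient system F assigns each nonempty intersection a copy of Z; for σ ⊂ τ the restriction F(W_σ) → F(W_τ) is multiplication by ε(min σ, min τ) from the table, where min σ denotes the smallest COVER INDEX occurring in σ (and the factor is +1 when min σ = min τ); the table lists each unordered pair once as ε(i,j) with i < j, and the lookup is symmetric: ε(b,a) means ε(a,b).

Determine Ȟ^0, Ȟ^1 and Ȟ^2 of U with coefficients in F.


nonempty overlaps:
  W12={b} W14={i} W23={e,k} W34={d}
C dims 4,4; δ0: rk 4, SNF 1^3·2
degree 0: 4−4−0 = 0 → Ȟ^0 ≅ 0
degree 1: 4−0−4 = 0 plus torsion [2] → Ȟ^1 ≅ Z/2
degree 2: 0−0−0 = 0 → Ȟ^2 ≅ 0

Ȟ^0 = 0; Ȟ^1 = Z/2; Ȟ^2 = 0


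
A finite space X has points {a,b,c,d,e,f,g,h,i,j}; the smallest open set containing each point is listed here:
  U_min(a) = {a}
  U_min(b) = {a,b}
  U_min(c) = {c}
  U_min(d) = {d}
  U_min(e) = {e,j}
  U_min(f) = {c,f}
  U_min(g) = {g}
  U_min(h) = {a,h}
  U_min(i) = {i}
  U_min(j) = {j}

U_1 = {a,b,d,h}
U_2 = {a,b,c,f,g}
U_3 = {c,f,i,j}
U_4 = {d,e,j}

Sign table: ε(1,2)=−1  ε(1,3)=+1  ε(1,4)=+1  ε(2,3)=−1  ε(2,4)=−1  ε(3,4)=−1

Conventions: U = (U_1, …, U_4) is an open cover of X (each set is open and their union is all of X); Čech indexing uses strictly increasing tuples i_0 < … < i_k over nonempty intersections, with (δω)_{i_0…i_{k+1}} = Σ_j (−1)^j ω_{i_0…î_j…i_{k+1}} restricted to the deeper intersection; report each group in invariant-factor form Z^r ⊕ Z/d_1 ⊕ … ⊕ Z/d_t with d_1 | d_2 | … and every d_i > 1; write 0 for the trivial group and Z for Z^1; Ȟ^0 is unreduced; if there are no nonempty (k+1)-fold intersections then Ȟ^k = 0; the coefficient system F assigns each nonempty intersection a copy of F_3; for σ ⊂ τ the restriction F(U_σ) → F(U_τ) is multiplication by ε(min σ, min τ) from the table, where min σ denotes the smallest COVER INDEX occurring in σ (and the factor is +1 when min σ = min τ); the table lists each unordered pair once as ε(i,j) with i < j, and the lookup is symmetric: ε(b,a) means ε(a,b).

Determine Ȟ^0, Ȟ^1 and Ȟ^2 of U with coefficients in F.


Ȟ^0 = 0, Ȟ^1 = 0 and Ȟ^2 = 0

nerve of the cover:
  U12={a,b} U14={d} U23={c,f} U34={j}
C dims 4,4; δ0: rk_F3 4
Ȟ^0 = (4 − 4) − 0 = 0, so Ȟ^0 ≅ 0
Ȟ^1 = (4 − 0) − 4 = 0, so Ȟ^1 ≅ 0
Ȟ^2 = (0 − 0) − 0 = 0, so Ȟ^2 ≅ 0


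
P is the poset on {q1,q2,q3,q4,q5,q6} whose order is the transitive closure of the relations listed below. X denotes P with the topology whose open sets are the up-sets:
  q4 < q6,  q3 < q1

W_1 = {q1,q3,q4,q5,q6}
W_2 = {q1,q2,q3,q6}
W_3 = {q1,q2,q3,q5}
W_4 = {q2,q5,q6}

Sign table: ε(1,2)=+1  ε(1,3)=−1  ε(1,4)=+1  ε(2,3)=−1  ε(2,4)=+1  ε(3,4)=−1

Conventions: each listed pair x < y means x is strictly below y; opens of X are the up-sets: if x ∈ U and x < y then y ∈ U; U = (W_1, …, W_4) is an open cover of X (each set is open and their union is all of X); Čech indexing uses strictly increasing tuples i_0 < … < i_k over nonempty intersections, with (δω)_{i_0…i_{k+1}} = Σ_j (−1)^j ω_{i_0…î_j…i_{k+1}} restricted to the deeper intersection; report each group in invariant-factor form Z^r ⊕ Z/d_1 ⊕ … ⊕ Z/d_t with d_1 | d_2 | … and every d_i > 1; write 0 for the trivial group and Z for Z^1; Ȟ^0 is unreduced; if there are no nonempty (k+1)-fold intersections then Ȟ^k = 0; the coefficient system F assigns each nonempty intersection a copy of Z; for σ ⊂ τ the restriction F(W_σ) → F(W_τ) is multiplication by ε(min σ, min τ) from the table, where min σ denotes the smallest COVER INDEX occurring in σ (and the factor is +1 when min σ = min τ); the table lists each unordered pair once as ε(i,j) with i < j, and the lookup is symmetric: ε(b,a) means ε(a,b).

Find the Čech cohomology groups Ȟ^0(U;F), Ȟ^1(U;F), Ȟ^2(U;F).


nonempty intersections:
  W12={q1,q3,q6} W13={q1,q3,q5} W14={q5,q6} W23={q1,q2,q3} W24={q2,q6} W34={q2,q5}
  W123={q1,q3} W124={q6} W134={q5} W234={q2}
C dims 4,6,4; δ0: rk 3, SNF 1^3; δ1: rk 3, SNF 1^3
Ȟ^0: (4−3)−0=1 ⇒ Z
Ȟ^1: (6−3)−3=0 ⇒ 0
Ȟ^2: (4−0)−3=1 ⇒ Z

Ȟ^0 ≅ Z, Ȟ^1 ≅ 0, Ȟ^2 ≅ Z


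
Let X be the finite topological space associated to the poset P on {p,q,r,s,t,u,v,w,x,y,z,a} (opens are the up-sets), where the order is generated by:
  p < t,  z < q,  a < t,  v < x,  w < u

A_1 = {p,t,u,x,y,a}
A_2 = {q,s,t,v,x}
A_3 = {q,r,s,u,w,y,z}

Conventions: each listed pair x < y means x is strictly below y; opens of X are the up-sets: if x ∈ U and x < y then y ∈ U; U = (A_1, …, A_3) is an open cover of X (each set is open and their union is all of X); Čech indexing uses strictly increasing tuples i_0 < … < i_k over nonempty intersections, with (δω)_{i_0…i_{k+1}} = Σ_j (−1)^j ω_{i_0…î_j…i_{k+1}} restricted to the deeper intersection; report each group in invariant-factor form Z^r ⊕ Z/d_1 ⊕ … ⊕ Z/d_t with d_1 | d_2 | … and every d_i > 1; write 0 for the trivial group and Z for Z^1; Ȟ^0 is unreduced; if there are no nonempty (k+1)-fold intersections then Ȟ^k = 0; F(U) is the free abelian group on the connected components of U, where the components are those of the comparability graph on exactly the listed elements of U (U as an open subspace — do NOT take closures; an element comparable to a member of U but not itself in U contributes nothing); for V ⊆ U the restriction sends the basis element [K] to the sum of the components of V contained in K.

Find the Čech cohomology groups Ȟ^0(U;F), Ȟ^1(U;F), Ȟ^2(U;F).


Ȟ^0(U;F) ≅ Z^7, Ȟ^1(U;F) ≅ 0, Ȟ^2(U;F) ≅ 0

cover nerve:
  A12={t,x} A13={u,y} A23={q,s}
components per intersection:
  A1: {p,t,a} {u} {x} {y}
  A2: {q} {s} {t} {v,x}
  A3: {q,z} {r} {s} {u,w} {y}
  A12: {t} {x}
  A13: {u} {y}
  A23: {q} {s}
C dims 13,6; δ0: rk 6, SNF 1^6
Ȟ^0: (13−6)−0=7 ⇒ Z^7
Ȟ^1: (6−0)−6=0 ⇒ 0
Ȟ^2: (0−0)−0=0 ⇒ 0


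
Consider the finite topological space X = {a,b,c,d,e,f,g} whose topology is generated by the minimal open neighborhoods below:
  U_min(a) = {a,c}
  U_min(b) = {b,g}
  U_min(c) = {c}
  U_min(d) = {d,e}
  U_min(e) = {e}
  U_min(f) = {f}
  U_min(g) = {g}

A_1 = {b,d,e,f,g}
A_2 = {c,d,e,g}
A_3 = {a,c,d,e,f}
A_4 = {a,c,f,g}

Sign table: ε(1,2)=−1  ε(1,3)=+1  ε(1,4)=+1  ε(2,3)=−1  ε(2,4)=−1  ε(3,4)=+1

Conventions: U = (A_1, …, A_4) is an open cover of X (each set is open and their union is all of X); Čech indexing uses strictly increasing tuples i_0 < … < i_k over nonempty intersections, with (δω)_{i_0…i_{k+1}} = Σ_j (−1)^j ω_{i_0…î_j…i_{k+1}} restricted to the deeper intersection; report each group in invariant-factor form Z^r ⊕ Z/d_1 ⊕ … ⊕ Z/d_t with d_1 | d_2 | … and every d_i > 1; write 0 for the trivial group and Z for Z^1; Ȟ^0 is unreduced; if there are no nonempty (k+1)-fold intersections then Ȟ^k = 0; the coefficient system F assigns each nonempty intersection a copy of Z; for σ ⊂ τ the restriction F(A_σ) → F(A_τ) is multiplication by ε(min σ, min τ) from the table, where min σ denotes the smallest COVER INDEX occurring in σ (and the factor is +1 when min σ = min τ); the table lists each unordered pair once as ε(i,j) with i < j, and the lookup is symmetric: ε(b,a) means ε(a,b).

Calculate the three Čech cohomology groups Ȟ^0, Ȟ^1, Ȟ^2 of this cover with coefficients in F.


intersection data:
  A12={d,e,g} A13={d,e,f} A14={f,g} A23={c,d,e} A24={c,g} A34={a,c,f}
  A123={d,e} A124={g} A134={f} A234={c}
C dims 4,6,4; δ0: rk 3, SNF 1^3; δ1: rk 3, SNF 1^3
Ȟ^0 = (4 − 3) − 0 = 1, so Ȟ^0 ≅ Z
Ȟ^1 = (6 − 3) − 3 = 0, so Ȟ^1 ≅ 0
Ȟ^2 = (4 − 0) − 3 = 1, so Ȟ^2 ≅ Z

Ȟ^0(U;F) ≅ Z, Ȟ^1(U;F) ≅ 0 and Ȟ^2(U;F) ≅ Z


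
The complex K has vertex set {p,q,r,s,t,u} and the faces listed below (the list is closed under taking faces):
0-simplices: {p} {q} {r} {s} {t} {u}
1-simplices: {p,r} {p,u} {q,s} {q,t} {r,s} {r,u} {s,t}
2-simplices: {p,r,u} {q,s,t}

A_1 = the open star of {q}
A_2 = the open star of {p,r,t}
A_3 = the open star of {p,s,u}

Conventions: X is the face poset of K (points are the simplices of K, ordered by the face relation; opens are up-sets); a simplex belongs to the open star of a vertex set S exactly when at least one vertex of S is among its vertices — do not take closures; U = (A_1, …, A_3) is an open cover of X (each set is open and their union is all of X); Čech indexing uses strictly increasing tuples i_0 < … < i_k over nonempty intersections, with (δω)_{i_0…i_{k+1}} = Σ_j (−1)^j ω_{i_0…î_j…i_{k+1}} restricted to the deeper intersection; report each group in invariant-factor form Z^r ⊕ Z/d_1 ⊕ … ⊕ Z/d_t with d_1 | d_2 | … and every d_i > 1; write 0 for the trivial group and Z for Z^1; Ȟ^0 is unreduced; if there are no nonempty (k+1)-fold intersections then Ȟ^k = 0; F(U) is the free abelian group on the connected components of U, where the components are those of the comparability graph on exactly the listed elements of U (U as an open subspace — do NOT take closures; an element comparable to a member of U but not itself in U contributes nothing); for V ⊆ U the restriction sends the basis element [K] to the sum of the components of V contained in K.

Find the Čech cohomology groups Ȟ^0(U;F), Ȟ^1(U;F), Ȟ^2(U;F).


nonempty intersections:
  A1={{q},{q,s},{q,t},{q,s,t}} A2={{p},{r},{t},{p,r},{p,u},{q,t},{r,s},{r,u},{s,t},{p,r,u},{q,s,t}} A3={{p},{s},{u},{p,r},{p,u},{q,s},{r,s},{r,u},{s,t},{p,r,u},{q,s,t}}
  A12={{q,t},{q,s,t}} A13={{q,s},{q,s,t}} A23={{p},{p,r},{p,u},{r,s},{r,u},{s,t},{p,r,u},{q,s,t}}
  A123={{q,s,t}}
components per intersection:
  A1: {{q},{q,s},{q,t},{q,s,t}}
  A2: {{p},{r},{p,r},{p,u},{r,s},{r,u},{p,r,u}} {{t},{q,t},{s,t},{q,s,t}}
  A3: {{p},{u},{p,r},{p,u},{r,u},{p,r,u}} {{s},{q,s},{r,s},{s,t},{q,s,t}}
  A12: {{q,t},{q,s,t}}
  A13: {{q,s},{q,s,t}}
  A23: {{p},{p,r},{p,u},{r,u},{p,r,u}} {{r,s}} {{s,t},{q,s,t}}
  A123: {{q,s,t}}
C dims 5,5,1; δ0: rk 4, SNF 1^4; δ1: rk 1, SNF 1^1
Ȟ^0: (5−4)−0=1 ⇒ Z
Ȟ^1: (5−1)−4=0 ⇒ 0
Ȟ^2: (1−0)−1=0 ⇒ 0

Ȟ^0 = Z,  Ȟ^1 = 0,  Ȟ^2 = 0


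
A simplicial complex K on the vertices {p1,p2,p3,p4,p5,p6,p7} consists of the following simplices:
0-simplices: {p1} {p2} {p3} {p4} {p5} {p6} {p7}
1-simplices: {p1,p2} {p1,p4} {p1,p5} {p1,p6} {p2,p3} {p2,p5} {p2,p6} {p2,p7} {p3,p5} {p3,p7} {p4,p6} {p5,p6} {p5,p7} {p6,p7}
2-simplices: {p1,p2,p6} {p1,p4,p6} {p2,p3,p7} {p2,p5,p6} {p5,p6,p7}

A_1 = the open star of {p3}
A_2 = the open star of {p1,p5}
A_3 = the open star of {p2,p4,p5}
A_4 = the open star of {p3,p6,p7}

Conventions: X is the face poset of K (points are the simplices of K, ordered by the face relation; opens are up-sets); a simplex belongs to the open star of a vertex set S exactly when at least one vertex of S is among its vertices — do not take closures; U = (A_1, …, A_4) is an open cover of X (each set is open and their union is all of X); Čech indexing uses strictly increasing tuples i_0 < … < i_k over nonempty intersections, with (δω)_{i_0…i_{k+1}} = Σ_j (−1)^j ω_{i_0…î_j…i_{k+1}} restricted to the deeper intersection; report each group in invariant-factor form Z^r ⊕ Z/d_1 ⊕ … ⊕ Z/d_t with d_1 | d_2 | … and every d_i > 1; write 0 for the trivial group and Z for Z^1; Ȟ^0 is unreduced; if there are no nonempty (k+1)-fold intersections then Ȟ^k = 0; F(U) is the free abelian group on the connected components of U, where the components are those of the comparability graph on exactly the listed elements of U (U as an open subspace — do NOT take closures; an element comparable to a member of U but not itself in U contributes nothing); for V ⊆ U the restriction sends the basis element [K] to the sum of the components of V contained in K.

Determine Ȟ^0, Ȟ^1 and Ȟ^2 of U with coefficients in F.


Ȟ^0 ≅ Z; Ȟ^1 ≅ Z^3; Ȟ^2 ≅ 0

cover nerve:
  A1={{p3},{p2,p3},{p3,p5},{p3,p7},{p2,p3,p7}} A2={{p1},{p5},{p1,p2},{p1,p4},{p1,p5},{p1,p6},{p2,p5},{p3,p5},{p5,p6},{p5,p7},{p1,p2,p6},{p1,p4,p6},{p2,p5,p6},{p5,p6,p7}} A3={{p2},{p4},{p5},{p1,p2},{p1,p4},{p1,p5},{p2,p3},{p2,p5},{p2,p6},{p2,p7},{p3,p5},{p4,p6},{p5,p6},{p5,p7},{p1,p2,p6},{p1,p4,p6},{p2,p3,p7},{p2,p5,p6},{p5,p6,p7}} A4={{p3},{p6},{p7},{p1,p6},{p2,p3},{p2,p6},{p2,p7},{p3,p5},{p3,p7},{p4,p6},{p5,p6},{p5,p7},{p6,p7},{p1,p2,p6},{p1,p4,p6},{p2,p3,p7},{p2,p5,p6},{p5,p6,p7}}
  A12={{p3,p5}} A13={{p2,p3},{p3,p5},{p2,p3,p7}} A14={{p3},{p2,p3},{p3,p5},{p3,p7},{p2,p3,p7}} A23={{p5},{p1,p2},{p1,p4},{p1,p5},{p2,p5},{p3,p5},{p5,p6},{p5,p7},{p1,p2,p6},{p1,p4,p6},{p2,p5,p6},{p5,p6,p7}} A24={{p1,p6},{p3,p5},{p5,p6},{p5,p7},{p1,p2,p6},{p1,p4,p6},{p2,p5,p6},{p5,p6,p7}} A34={{p2,p3},{p2,p6},{p2,p7},{p3,p5},{p4,p6},{p5,p6},{p5,p7},{p1,p2,p6},{p1,p4,p6},{p2,p3,p7},{p2,p5,p6},{p5,p6,p7}}
  A123={{p3,p5}} A124={{p3,p5}} A134={{p2,p3},{p3,p5},{p2,p3,p7}} A234={{p3,p5},{p5,p6},{p5,p7},{p1,p2,p6},{p1,p4,p6},{p2,p5,p6},{p5,p6,p7}}
  A1234={{p3,p5}}
components per intersection:
  A1: {{p3},{p2,p3},{p3,p5},{p3,p7},{p2,p3,p7}}
  A2: {{p1},{p5},{p1,p2},{p1,p4},{p1,p5},{p1,p6},{p2,p5},{p3,p5},{p5,p6},{p5,p7},{p1,p2,p6},{p1,p4,p6},{p2,p5,p6},{p5,p6,p7}}
  A3: {{p2},{p5},{p1,p2},{p1,p5},{p2,p3},{p2,p5},{p2,p6},{p2,p7},{p3,p5},{p5,p6},{p5,p7},{p1,p2,p6},{p2,p3,p7},{p2,p5,p6},{p5,p6,p7}} {{p4},{p1,p4},{p4,p6},{p1,p4,p6}}
  A4: {{p3},{p6},{p7},{p1,p6},{p2,p3},{p2,p6},{p2,p7},{p3,p5},{p3,p7},{p4,p6},{p5,p6},{p5,p7},{p6,p7},{p1,p2,p6},{p1,p4,p6},{p2,p3,p7},{p2,p5,p6},{p5,p6,p7}}
  A12: {{p3,p5}}
  A13: {{p2,p3},{p2,p3,p7}} {{p3,p5}}
  A14: {{p3},{p2,p3},{p3,p5},{p3,p7},{p2,p3,p7}}
  A23: {{p5},{p1,p5},{p2,p5},{p3,p5},{p5,p6},{p5,p7},{p2,p5,p6},{p5,p6,p7}} {{p1,p2},{p1,p2,p6}} {{p1,p4},{p1,p4,p6}}
  A24: {{p1,p6},{p1,p2,p6},{p1,p4,p6}} {{p3,p5}} {{p5,p6},{p5,p7},{p2,p5,p6},{p5,p6,p7}}
  A34: {{p2,p3},{p2,p7},{p2,p3,p7}} {{p2,p6},{p5,p6},{p5,p7},{p1,p2,p6},{p2,p5,p6},{p5,p6,p7}} {{p3,p5}} {{p4,p6},{p1,p4,p6}}
  A123: {{p3,p5}}
  A124: {{p3,p5}}
  A134: {{p2,p3},{p2,p3,p7}} {{p3,p5}}
  A234: {{p3,p5}} {{p5,p6},{p5,p7},{p2,p5,p6},{p5,p6,p7}} {{p1,p2,p6}} {{p1,p4,p6}}
  A1234: {{p3,p5}}
C dims 5,14,8,1; δ0: rk 4, SNF 1^4; δ1: rk 7, SNF 1^7; δ2: rk 1, SNF 1^1
Ȟ^0: (5−4)−0=1 ⇒ Z
Ȟ^1: (14−7)−4=3 ⇒ Z^3
Ȟ^2: (8−1)−7=0 ⇒ 0


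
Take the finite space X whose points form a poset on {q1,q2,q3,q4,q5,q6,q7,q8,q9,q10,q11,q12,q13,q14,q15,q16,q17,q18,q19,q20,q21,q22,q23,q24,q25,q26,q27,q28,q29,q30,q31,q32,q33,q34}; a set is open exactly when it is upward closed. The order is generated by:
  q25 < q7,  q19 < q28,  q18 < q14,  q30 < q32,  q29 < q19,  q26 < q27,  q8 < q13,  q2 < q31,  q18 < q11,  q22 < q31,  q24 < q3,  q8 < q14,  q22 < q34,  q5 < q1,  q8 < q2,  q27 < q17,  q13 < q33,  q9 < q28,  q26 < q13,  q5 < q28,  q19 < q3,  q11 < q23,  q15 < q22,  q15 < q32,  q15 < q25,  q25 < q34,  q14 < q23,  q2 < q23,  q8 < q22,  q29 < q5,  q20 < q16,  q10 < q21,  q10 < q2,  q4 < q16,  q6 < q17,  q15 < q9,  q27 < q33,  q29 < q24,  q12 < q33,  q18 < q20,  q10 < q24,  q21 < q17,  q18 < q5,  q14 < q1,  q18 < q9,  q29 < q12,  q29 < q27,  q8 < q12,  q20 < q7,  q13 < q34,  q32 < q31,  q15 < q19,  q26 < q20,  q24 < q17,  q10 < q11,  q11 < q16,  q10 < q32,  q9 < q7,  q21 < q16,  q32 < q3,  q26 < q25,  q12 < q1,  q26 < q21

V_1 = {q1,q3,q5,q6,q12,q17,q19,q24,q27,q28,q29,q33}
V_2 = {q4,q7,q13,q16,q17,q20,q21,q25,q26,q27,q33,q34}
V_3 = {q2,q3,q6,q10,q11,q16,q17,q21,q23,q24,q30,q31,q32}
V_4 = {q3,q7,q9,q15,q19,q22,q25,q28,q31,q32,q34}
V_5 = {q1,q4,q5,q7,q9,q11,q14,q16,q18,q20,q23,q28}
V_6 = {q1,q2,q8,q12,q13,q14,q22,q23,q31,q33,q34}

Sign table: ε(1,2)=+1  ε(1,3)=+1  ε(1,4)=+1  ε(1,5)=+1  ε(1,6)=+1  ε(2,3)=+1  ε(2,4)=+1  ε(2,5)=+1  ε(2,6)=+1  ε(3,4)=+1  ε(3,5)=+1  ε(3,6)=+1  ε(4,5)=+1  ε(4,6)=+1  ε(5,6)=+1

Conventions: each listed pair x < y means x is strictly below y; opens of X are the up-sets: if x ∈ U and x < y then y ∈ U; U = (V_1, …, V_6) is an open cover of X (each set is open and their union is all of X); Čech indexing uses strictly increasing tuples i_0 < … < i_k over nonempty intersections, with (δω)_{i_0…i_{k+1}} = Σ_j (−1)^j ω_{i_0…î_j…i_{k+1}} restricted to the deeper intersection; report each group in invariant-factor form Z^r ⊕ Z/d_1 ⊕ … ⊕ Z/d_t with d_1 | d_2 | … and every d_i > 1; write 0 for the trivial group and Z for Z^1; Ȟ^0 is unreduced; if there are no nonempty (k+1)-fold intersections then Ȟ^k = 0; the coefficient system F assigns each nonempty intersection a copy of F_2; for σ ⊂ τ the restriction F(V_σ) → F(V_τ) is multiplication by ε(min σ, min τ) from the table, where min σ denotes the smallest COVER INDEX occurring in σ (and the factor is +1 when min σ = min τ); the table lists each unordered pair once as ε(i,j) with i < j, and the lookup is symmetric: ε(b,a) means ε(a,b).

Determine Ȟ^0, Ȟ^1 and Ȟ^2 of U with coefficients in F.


Ȟ^0 = Z/2,  Ȟ^1 = Z/2,  Ȟ^2 = Z/2

nonempty overlaps:
  V12={q17,q27,q33} V13={q3,q6,q17,q24} V14={q3,q19,q28} V15={q1,q5,q28} V16={q1,q12,q33} V23={q16,q17,q21} V24={q7,q25,q34} V25={q4,q7,q16,q20} V26={q13,q33,q34} V34={q3,q31,q32} V35={q11,q16,q23} V36={q2,q23,q31} V45={q7,q9,q28} V46={q22,q31,q34} V56={q1,q14,q23}
  V123={q17} V126={q33} V134={q3} V145={q28} V156={q1} V235={q16} V245={q7} V246={q34} V346={q31} V356={q23}
C dims 6,15,10; δ0: rk_F2 5; δ1: rk_F2 9
degree 0: 6−5−0 = 1 → Ȟ^0 ≅ Z/2
degree 1: 15−9−5 = 1 → Ȟ^1 ≅ Z/2
degree 2: 10−0−9 = 1 → Ȟ^2 ≅ Z/2


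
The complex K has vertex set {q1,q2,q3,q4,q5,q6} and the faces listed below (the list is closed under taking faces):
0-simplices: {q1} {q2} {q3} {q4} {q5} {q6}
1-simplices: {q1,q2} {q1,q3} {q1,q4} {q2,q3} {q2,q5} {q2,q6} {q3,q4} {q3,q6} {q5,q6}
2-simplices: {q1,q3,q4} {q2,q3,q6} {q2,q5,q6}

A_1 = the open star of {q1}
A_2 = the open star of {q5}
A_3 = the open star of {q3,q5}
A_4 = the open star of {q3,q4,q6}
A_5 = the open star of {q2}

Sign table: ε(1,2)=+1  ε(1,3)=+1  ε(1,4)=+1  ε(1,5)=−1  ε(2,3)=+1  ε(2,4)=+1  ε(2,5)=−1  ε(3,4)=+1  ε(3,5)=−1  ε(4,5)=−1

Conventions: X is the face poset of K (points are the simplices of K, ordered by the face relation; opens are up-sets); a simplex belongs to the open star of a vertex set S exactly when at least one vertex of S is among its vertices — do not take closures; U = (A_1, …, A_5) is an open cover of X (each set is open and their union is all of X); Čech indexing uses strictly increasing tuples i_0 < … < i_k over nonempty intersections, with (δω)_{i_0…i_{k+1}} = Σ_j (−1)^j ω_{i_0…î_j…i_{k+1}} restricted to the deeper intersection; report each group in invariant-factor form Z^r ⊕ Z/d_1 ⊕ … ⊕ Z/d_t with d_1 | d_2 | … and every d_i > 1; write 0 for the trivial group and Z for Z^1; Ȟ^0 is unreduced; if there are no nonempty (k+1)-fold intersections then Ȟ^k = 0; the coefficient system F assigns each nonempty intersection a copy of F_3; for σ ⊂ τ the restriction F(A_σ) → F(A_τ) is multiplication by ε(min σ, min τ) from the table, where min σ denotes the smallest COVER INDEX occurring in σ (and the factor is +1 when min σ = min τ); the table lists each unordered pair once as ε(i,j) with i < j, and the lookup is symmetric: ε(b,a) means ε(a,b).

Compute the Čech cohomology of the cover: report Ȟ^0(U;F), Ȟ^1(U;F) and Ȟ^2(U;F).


intersection data:
  A1={{q1},{q1,q2},{q1,q3},{q1,q4},{q1,q3,q4}} A2={{q5},{q2,q5},{q5,q6},{q2,q5,q6}} A3={{q3},{q5},{q1,q3},{q2,q3},{q2,q5},{q3,q4},{q3,q6},{q5,q6},{q1,q3,q4},{q2,q3,q6},{q2,q5,q6}} A4={{q3},{q4},{q6},{q1,q3},{q1,q4},{q2,q3},{q2,q6},{q3,q4},{q3,q6},{q5,q6},{q1,q3,q4},{q2,q3,q6},{q2,q5,q6}} A5={{q2},{q1,q2},{q2,q3},{q2,q5},{q2,q6},{q2,q3,q6},{q2,q5,q6}}
  A13={{q1,q3},{q1,q3,q4}} A14={{q1,q3},{q1,q4},{q1,q3,q4}} A15={{q1,q2}} A23={{q5},{q2,q5},{q5,q6},{q2,q5,q6}} A24={{q5,q6},{q2,q5,q6}} A25={{q2,q5},{q2,q5,q6}} A34={{q3},{q1,q3},{q2,q3},{q3,q4},{q3,q6},{q5,q6},{q1,q3,q4},{q2,q3,q6},{q2,q5,q6}} A35={{q2,q3},{q2,q5},{q2,q3,q6},{q2,q5,q6}} A45={{q2,q3},{q2,q6},{q2,q3,q6},{q2,q5,q6}}
  A134={{q1,q3},{q1,q3,q4}} A234={{q5,q6},{q2,q5,q6}} A235={{q2,q5},{q2,q5,q6}} A245={{q2,q5,q6}} A345={{q2,q3},{q2,q3,q6},{q2,q5,q6}}
  A2345={{q2,q5,q6}}
C dims 5,9,5,1; δ0: rk_F3 4; δ1: rk_F3 4; δ2: rk_F3 1
Ȟ^0 = (5 − 4) − 0 = 1, so Ȟ^0 ≅ Z/3
Ȟ^1 = (9 − 4) − 4 = 1, so Ȟ^1 ≅ Z/3
Ȟ^2 = (5 − 1) − 4 = 0, so Ȟ^2 ≅ 0

Ȟ^0(U;F) ≅ Z/3; Ȟ^1(U;F) ≅ Z/3; Ȟ^2(U;F) ≅ 0


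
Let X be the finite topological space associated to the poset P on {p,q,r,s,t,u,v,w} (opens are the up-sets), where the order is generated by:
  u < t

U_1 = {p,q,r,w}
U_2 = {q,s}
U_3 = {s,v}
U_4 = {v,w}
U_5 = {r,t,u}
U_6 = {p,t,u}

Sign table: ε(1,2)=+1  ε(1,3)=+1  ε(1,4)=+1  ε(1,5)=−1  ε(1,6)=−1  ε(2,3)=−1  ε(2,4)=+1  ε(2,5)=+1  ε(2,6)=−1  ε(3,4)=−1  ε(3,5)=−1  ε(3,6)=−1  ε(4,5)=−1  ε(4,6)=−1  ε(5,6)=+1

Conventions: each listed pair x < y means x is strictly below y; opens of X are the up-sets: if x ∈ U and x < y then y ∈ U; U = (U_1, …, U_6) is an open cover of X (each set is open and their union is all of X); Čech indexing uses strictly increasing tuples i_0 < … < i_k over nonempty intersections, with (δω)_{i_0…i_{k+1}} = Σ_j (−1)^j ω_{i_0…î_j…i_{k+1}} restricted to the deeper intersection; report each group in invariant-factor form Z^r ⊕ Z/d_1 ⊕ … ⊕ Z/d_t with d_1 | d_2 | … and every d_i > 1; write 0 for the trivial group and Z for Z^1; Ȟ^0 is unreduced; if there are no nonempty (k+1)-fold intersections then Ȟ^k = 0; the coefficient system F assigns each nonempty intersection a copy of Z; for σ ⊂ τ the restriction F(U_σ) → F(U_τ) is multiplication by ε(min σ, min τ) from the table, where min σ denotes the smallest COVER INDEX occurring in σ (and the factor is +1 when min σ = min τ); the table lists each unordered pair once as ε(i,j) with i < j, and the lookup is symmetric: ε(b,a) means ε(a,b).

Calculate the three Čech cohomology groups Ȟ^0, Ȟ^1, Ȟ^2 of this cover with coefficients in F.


Ȟ^0 = Z, Ȟ^1 = Z^2 and Ȟ^2 = 0

nonempty overlaps:
  U12={q} U14={w} U15={r} U16={p} U23={s} U34={v} U56={t,u}
C dims 6,7; δ0: rk 5, SNF 1^5
degree 0: 6−5−0 = 1 → Ȟ^0 ≅ Z
degree 1: 7−0−5 = 2 → Ȟ^1 ≅ Z^2
degree 2: 0−0−0 = 0 → Ȟ^2 ≅ 0


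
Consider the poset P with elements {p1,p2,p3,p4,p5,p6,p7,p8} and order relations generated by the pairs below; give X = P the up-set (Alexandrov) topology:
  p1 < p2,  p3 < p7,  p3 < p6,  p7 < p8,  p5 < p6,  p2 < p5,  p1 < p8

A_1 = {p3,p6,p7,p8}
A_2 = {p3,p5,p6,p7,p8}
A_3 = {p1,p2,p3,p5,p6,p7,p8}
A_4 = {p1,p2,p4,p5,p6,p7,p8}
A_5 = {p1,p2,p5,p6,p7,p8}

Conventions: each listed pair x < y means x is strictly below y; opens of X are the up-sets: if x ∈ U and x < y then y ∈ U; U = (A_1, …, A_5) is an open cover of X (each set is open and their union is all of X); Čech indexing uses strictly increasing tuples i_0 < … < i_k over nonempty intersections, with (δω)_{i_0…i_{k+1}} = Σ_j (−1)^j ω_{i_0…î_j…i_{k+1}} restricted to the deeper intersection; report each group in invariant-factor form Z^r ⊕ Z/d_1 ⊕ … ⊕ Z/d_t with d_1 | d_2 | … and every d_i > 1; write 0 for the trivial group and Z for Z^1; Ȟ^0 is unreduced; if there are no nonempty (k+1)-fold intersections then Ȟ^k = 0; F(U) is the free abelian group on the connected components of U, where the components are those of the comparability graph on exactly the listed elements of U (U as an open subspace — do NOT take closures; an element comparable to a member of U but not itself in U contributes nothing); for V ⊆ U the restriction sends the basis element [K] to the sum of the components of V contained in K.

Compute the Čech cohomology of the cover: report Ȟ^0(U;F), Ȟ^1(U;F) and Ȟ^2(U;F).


intersection data:
  A12={p3,p6,p7,p8} A13={p3,p6,p7,p8} A14={p6,p7,p8} A15={p6,p7,p8} A23={p3,p5,p6,p7,p8} A24={p5,p6,p7,p8} A25={p5,p6,p7,p8} A34={p1,p2,p5,p6,p7,p8} A35={p1,p2,p5,p6,p7,p8} A45={p1,p2,p5,p6,p7,p8}
  A123={p3,p6,p7,p8} A124={p6,p7,p8} A125={p6,p7,p8} A134={p6,p7,p8} A135={p6,p7,p8} A145={p6,p7,p8} A234={p5,p6,p7,p8} A235={p5,p6,p7,p8} A245={p5,p6,p7,p8} A345={p1,p2,p5,p6,p7,p8}
  A1234={p6,p7,p8} A1235={p6,p7,p8} A1245={p6,p7,p8} A1345={p6,p7,p8} A2345={p5,p6,p7,p8}
  A12345={p6,p7,p8}
components per intersection:
  A1: {p3,p6,p7,p8}
  A2: {p3,p5,p6,p7,p8}
  A3: {p1,p2,p3,p5,p6,p7,p8}
  A4: {p1,p2,p5,p6,p7,p8} {p4}
  A5: {p1,p2,p5,p6,p7,p8}
  A12: {p3,p6,p7,p8}
  A13: {p3,p6,p7,p8}
  A14: {p6} {p7,p8}
  A15: {p6} {p7,p8}
  A23: {p3,p5,p6,p7,p8}
  A24: {p5,p6} {p7,p8}
  A25: {p5,p6} {p7,p8}
  A34: {p1,p2,p5,p6,p7,p8}
  A35: {p1,p2,p5,p6,p7,p8}
  A45: {p1,p2,p5,p6,p7,p8}
  A123: {p3,p6,p7,p8}
  A124: {p6} {p7,p8}
  A125: {p6} {p7,p8}
  A134: {p6} {p7,p8}
  A135: {p6} {p7,p8}
  A145: {p6} {p7,p8}
  A234: {p5,p6} {p7,p8}
  A235: {p5,p6} {p7,p8}
  A245: {p5,p6} {p7,p8}
  A345: {p1,p2,p5,p6,p7,p8}
  A1234: {p6} {p7,p8}
  A1235: {p6} {p7,p8}
  A1245: {p6} {p7,p8}
  A1345: {p6} {p7,p8}
  A2345: {p5,p6} {p7,p8}
  A12345: {p6} {p7,p8}
C dims 6,14,18,10; δ0: rk 4, SNF 1^4; δ1: rk 10, SNF 1^10; δ2: rk 8, SNF 1^8
Ȟ^0 = (6 − 4) − 0 = 2, so Ȟ^0 ≅ Z^2
Ȟ^1 = (14 − 10) − 4 = 0, so Ȟ^1 ≅ 0
Ȟ^2 = (18 − 8) − 10 = 0, so Ȟ^2 ≅ 0

Ȟ^0 ≅ Z^2, Ȟ^1 ≅ 0 and Ȟ^2 ≅ 0


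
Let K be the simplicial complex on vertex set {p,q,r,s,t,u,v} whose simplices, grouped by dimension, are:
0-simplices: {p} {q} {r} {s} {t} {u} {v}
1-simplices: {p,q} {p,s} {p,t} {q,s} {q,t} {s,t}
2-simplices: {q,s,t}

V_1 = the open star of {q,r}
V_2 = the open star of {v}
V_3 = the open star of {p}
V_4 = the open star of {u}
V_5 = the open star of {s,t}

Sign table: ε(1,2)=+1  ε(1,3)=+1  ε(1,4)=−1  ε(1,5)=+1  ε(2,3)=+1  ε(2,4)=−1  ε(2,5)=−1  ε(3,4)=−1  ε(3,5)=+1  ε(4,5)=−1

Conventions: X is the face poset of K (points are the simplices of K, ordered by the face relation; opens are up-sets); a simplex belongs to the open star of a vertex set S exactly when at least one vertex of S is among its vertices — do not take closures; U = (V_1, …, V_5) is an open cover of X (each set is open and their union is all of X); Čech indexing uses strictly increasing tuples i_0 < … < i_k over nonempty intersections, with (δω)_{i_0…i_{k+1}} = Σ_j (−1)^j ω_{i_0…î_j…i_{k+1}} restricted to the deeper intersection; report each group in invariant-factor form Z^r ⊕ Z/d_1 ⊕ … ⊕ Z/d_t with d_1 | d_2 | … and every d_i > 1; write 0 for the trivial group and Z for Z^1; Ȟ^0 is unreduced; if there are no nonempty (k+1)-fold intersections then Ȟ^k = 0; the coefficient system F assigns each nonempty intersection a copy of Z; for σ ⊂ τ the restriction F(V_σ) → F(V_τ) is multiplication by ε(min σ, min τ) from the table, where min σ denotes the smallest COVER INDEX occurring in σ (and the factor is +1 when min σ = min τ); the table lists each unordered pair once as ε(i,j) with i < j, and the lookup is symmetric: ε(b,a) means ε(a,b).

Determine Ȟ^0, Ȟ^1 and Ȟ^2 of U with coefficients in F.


Ȟ^0 = Z^3, Ȟ^1 = Z, Ȟ^2 = 0

cover nerve:
  V1={{q},{r},{p,q},{q,s},{q,t},{q,s,t}} V2={{v}} V3={{p},{p,q},{p,s},{p,t}} V4={{u}} V5={{s},{t},{p,s},{p,t},{q,s},{q,t},{s,t},{q,s,t}}
  V13={{p,q}} V15={{q,s},{q,t},{q,s,t}} V35={{p,s},{p,t}}
C dims 5,3; δ0: rk 2, SNF 1^2
Ȟ^0: (5−2)−0=3 ⇒ Z^3
Ȟ^1: (3−0)−2=1 ⇒ Z
Ȟ^2: (0−0)−0=0 ⇒ 0


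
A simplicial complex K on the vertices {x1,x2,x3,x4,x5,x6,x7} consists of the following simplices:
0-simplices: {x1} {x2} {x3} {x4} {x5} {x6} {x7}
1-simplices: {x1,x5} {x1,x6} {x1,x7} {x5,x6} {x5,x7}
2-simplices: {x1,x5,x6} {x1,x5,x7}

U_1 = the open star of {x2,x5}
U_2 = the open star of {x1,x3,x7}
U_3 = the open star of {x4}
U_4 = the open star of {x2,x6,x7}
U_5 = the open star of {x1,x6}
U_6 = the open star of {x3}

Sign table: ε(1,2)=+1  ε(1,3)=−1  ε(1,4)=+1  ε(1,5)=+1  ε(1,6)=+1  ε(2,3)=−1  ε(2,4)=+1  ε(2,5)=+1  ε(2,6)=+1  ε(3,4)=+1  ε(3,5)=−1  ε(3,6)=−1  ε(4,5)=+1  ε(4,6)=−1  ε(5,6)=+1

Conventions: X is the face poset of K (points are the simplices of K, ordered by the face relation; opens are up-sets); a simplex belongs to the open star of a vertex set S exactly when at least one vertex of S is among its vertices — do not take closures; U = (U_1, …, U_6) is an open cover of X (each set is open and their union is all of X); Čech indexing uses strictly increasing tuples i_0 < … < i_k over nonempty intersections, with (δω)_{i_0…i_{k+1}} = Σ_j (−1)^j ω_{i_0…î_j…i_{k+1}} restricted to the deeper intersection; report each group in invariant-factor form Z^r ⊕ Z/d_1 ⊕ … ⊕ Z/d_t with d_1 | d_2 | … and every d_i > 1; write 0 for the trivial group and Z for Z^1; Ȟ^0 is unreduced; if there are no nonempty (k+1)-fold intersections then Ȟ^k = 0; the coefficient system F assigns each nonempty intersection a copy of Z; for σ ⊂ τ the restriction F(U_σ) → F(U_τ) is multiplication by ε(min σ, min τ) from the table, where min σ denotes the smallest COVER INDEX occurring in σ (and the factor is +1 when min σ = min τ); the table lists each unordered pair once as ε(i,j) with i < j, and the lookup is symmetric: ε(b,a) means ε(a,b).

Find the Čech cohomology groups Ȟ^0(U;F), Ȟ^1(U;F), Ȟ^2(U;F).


nerve of the cover:
  U1={{x2},{x5},{x1,x5},{x5,x6},{x5,x7},{x1,x5,x6},{x1,x5,x7}} U2={{x1},{x3},{x7},{x1,x5},{x1,x6},{x1,x7},{x5,x7},{x1,x5,x6},{x1,x5,x7}} U3={{x4}} U4={{x2},{x6},{x7},{x1,x6},{x1,x7},{x5,x6},{x5,x7},{x1,x5,x6},{x1,x5,x7}} U5={{x1},{x6},{x1,x5},{x1,x6},{x1,x7},{x5,x6},{x1,x5,x6},{x1,x5,x7}} U6={{x3}}
  U12={{x1,x5},{x5,x7},{x1,x5,x6},{x1,x5,x7}} U14={{x2},{x5,x6},{x5,x7},{x1,x5,x6},{x1,x5,x7}} U15={{x1,x5},{x5,x6},{x1,x5,x6},{x1,x5,x7}} U24={{x7},{x1,x6},{x1,x7},{x5,x7},{x1,x5,x6},{x1,x5,x7}} U25={{x1},{x1,x5},{x1,x6},{x1,x7},{x1,x5,x6},{x1,x5,x7}} U26={{x3}} U45={{x6},{x1,x6},{x1,x7},{x5,x6},{x1,x5,x6},{x1,x5,x7}}
  U124={{x5,x7},{x1,x5,x6},{x1,x5,x7}} U125={{x1,x5},{x1,x5,x6},{x1,x5,x7}} U145={{x5,x6},{x1,x5,x6},{x1,x5,x7}} U245={{x1,x6},{x1,x7},{x1,x5,x6},{x1,x5,x7}}
  U1245={{x1,x5,x6},{x1,x5,x7}}
C dims 6,7,4,1; δ0: rk 4, SNF 1^4; δ1: rk 3, SNF 1^3; δ2: rk 1, SNF 1^1
Ȟ^0 = (6 − 4) − 0 = 2, so Ȟ^0 ≅ Z^2
Ȟ^1 = (7 − 3) − 4 = 0, so Ȟ^1 ≅ 0
Ȟ^2 = (4 − 1) − 3 = 0, so Ȟ^2 ≅ 0

Ȟ^0 ≅ Z^2, Ȟ^1 ≅ 0 and Ȟ^2 ≅ 0


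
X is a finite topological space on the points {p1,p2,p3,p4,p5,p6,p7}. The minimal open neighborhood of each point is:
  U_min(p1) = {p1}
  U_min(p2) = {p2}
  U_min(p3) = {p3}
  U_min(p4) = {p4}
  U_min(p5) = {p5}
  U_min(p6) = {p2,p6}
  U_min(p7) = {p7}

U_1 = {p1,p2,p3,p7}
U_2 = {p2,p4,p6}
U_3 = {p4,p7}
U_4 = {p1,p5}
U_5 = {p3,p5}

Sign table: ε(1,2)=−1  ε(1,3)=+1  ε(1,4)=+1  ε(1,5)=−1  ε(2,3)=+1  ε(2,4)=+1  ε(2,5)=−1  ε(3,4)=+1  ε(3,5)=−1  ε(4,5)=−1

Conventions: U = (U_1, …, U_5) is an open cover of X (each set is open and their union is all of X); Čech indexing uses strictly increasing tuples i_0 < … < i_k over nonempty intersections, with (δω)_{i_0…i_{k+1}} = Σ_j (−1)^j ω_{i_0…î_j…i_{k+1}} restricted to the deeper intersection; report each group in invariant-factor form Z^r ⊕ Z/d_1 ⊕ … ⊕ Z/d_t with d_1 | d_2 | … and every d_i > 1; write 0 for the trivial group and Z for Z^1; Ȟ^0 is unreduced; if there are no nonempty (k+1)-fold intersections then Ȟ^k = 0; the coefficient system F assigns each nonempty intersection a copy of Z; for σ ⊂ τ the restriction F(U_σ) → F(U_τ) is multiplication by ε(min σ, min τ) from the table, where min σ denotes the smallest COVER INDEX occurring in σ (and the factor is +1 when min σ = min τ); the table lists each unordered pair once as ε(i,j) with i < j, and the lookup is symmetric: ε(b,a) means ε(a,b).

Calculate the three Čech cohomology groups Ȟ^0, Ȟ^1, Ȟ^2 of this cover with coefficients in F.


Ȟ^0 ≅ 0, Ȟ^1 ≅ Z ⊕ Z/2, Ȟ^2 ≅ 0

nerve simplices:
  U12={p2} U13={p7} U14={p1} U15={p3} U23={p4} U45={p5}
C dims 5,6; δ0: rk 5, SNF 1^4·2
degree 0: 5−5−0 = 0 → Ȟ^0 ≅ 0
degree 1: 6−0−5 = 1 plus torsion [2] → Ȟ^1 ≅ Z ⊕ Z/2
degree 2: 0−0−0 = 0 → Ȟ^2 ≅ 0


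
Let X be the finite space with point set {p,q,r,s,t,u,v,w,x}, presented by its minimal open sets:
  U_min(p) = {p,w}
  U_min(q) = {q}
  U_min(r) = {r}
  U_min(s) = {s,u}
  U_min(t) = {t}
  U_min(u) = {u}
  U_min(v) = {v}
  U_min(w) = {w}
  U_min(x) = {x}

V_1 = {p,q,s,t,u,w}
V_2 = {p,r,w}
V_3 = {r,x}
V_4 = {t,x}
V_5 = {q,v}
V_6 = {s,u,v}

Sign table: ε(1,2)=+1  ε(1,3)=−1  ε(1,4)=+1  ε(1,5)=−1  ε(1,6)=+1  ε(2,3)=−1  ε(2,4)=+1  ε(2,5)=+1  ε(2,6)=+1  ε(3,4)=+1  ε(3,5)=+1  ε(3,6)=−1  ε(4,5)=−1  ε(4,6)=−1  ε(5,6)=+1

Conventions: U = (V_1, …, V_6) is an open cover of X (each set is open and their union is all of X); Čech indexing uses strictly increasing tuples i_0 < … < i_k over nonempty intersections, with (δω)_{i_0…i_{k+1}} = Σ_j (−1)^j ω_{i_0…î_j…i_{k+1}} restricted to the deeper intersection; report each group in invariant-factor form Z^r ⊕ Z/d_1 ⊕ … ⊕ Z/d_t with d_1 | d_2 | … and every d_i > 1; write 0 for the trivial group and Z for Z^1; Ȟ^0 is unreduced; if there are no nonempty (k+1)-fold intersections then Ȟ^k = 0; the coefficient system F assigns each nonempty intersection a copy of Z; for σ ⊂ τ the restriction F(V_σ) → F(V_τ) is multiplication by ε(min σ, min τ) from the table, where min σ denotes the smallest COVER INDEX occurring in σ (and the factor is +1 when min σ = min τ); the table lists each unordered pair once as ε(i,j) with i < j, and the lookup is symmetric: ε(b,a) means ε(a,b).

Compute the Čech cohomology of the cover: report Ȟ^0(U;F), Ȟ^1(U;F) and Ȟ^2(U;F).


nonempty intersections:
  V12={p,w} V14={t} V15={q} V16={s,u} V23={r} V34={x} V56={v}
C dims 6,7; δ0: rk 6, SNF 1^5·2
Ȟ^0: (6−6)−0=0 ⇒ 0
Ȟ^1: (7−0)−6=1 plus torsion [2] ⇒ Z ⊕ Z/2
Ȟ^2: (0−0)−0=0 ⇒ 0

Ȟ^0 = 0; Ȟ^1 = Z ⊕ Z/2; Ȟ^2 = 0


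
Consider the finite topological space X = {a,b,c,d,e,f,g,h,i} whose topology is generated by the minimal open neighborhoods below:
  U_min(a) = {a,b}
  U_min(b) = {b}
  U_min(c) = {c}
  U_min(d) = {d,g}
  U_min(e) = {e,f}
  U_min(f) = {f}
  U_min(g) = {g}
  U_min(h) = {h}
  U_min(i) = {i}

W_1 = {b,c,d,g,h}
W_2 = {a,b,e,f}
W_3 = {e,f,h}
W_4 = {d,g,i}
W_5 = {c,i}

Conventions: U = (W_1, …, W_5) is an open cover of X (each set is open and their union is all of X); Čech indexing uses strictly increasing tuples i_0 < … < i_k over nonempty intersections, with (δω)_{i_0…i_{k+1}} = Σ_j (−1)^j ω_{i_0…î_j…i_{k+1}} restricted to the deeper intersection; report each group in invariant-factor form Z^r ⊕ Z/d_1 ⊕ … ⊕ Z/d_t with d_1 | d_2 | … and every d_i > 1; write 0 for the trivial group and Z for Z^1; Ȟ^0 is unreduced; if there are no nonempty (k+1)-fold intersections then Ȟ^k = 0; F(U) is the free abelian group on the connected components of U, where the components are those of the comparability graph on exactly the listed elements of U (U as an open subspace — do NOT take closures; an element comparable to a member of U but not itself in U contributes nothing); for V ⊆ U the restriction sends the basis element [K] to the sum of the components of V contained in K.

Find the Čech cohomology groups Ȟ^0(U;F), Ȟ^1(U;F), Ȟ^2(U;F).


intersection data:
  W12={b} W13={h} W14={d,g} W15={c} W23={e,f} W45={i}
components per intersection:
  W1: {b} {c} {d,g} {h}
  W2: {a,b} {e,f}
  W3: {e,f} {h}
  W4: {d,g} {i}
  W5: {c} {i}
  W12: {b}
  W13: {h}
  W14: {d,g}
  W15: {c}
  W23: {e,f}
  W45: {i}
C dims 12,6; δ0: rk 6, SNF 1^6
Ȟ^0 = (12 − 6) − 0 = 6, so Ȟ^0 ≅ Z^6
Ȟ^1 = (6 − 0) − 6 = 0, so Ȟ^1 ≅ 0
Ȟ^2 = (0 − 0) − 0 = 0, so Ȟ^2 ≅ 0

Ȟ^0(U;F) ≅ Z^6,  Ȟ^1(U;F) ≅ 0,  Ȟ^2(U;F) ≅ 0


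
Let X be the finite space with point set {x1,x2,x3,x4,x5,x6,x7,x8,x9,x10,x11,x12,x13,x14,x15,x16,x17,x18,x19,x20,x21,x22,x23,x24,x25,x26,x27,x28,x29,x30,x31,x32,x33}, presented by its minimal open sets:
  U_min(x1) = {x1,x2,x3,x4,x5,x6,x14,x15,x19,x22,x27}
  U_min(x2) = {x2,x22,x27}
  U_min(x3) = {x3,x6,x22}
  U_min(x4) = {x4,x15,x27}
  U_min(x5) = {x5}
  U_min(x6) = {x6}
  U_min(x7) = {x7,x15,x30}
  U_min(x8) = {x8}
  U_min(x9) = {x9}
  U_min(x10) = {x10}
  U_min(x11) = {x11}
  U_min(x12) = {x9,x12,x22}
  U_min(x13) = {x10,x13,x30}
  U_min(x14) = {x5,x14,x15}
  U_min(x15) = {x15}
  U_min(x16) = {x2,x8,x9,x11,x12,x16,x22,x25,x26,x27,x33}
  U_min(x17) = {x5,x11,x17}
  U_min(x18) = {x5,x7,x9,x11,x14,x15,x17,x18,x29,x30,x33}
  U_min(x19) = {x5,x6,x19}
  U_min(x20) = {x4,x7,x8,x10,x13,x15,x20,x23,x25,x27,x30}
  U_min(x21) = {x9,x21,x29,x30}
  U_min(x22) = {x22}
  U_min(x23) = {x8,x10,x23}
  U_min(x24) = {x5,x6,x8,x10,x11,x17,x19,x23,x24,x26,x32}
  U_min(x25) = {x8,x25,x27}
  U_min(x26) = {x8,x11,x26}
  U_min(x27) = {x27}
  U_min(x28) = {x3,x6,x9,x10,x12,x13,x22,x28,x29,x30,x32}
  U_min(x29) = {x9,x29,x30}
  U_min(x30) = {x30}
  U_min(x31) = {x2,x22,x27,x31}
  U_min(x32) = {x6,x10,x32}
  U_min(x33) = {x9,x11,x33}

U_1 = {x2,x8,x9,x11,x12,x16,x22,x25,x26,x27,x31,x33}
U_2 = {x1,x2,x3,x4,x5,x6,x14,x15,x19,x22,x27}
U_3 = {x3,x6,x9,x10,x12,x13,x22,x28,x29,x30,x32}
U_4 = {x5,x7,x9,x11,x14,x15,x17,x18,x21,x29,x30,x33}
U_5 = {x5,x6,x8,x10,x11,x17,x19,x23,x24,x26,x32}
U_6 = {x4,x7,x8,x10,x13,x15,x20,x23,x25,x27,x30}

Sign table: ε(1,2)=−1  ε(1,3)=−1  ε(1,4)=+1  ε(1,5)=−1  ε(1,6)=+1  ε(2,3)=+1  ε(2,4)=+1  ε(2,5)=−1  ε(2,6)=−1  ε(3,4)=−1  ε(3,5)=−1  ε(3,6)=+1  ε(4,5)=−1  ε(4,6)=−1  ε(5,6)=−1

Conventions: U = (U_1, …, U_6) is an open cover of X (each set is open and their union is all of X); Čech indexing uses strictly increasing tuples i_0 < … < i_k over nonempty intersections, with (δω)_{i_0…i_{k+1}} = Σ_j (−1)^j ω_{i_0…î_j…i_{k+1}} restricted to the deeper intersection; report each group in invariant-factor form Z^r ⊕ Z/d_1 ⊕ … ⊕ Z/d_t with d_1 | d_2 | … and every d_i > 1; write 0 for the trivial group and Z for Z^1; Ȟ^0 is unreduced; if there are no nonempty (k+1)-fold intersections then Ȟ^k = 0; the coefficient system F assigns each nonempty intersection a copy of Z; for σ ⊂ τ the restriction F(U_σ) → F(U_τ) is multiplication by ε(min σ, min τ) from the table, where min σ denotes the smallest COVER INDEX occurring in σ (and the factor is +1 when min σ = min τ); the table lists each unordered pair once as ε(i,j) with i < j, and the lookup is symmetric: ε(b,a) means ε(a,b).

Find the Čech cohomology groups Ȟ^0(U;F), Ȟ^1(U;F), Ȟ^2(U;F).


Ȟ^0(U;F) ≅ 0,  Ȟ^1(U;F) ≅ Z/2,  Ȟ^2(U;F) ≅ Z

nonempty overlaps:
  U12={x2,x22,x27} U13={x9,x12,x22} U14={x9,x11,x33} U15={x8,x11,x26} U16={x8,x25,x27} U23={x3,x6,x22} U24={x5,x14,x15} U25={x5,x6,x19} U26={x4,x15,x27} U34={x9,x29,x30} U35={x6,x10,x32} U36={x10,x13,x30} U45={x5,x11,x17} U46={x7,x15,x30} U56={x8,x10,x23}
  U123={x22} U126={x27} U134={x9} U145={x11} U156={x8} U235={x6} U245={x5} U246={x15} U346={x30} U356={x10}
C dims 6,15,10; δ0: rk 6, SNF 1^5·2; δ1: rk 9, SNF 1^9
degree 0: 6−6−0 = 0 → Ȟ^0 ≅ 0
degree 1: 15−9−6 = 0 plus torsion [2] → Ȟ^1 ≅ Z/2
degree 2: 10−0−9 = 1 → Ȟ^2 ≅ Z
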